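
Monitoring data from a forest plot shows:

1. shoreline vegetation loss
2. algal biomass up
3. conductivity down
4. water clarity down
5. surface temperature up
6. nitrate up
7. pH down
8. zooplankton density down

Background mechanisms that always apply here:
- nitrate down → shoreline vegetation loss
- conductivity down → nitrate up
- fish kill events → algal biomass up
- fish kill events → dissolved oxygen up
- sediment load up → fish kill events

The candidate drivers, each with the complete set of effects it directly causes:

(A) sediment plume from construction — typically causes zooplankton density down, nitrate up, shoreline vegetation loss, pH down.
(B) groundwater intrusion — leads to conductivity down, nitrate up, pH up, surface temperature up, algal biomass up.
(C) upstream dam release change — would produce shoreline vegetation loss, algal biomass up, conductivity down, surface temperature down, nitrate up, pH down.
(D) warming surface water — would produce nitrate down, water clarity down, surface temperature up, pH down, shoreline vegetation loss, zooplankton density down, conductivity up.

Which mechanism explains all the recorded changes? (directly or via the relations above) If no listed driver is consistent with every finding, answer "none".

Testing each hypothesis:
(A) sediment plume from construction — shoreline vegetation loss ✓; algal biomass up ✗; conductivity down ✗; water clarity down ✗; surface temperature up ✗; nitrate up ✓; pH down ✓; zooplankton density down ✓
(B) groundwater intrusion — shoreline vegetation loss ✗; algal biomass up ✓; conductivity down ✓; water clarity down ✗; surface temperature up ✓; nitrate up ✓; pH down ✗; zooplankton density down ✗
(C) upstream dam release change — fails on water clarity down, surface temperature up, zooplankton density down (predicts surface temperature down, not surface temperature up)
(D) warming surface water — fails on algal biomass up, conductivity down, nitrate up (predicts conductivity up, not conductivity down; predicts nitrate down, not nitrate up)
No candidate is consistent with all observations.

none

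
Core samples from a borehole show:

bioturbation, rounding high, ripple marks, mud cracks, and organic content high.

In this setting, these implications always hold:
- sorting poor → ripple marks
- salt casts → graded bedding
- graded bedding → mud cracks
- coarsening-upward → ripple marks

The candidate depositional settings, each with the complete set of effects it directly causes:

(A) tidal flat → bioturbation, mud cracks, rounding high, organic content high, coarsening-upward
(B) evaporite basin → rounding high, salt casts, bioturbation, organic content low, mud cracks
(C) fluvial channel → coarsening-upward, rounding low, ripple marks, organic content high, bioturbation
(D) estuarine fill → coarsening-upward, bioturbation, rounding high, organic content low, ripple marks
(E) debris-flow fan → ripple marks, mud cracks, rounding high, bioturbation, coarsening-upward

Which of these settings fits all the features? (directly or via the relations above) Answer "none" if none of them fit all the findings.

Checking each candidate against the observations:
(A) tidal flat — bioturbation ✓; rounding high ✓; ripple marks ✓ (by coarsening-upward → ripple marks); mud cracks ✓; organic content high ✓
(B) evaporite basin — fails on ripple marks, organic content high (predicts organic content low, not organic content high)
(C) fluvial channel — fails on rounding high, mud cracks (predicts rounding low, not rounding high)
(D) estuarine fill — fails on mud cracks, organic content high (predicts organic content low, not organic content high)
(E) debris-flow fan — bioturbation ✓; rounding high ✓; ripple marks ✓; mud cracks ✓; organic content high ✗
(A) is the only candidate with no mismatches.

A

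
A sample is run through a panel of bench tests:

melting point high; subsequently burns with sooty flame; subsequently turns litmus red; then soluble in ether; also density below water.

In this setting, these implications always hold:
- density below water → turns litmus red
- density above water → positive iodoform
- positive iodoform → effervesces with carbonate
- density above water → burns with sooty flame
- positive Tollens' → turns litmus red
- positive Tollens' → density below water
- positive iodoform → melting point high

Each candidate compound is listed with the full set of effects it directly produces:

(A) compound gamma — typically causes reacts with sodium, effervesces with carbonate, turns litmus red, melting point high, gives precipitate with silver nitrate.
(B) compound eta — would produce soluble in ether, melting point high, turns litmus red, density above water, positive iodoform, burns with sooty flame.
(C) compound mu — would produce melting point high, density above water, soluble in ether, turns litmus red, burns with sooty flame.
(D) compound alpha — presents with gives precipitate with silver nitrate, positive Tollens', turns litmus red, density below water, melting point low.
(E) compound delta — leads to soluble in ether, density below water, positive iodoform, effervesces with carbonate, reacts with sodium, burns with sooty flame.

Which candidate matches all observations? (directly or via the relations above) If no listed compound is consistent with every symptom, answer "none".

Checking each candidate against the observations:
(A) compound gamma — does not account for burns with sooty flame, soluble in ether, density below water
(B) compound eta — melting point high match; burns with sooty flame match; turns litmus red match; soluble in ether match; density below water miss
(C) compound mu — fails on density below water (predicts density above water, not density below water)
(D) compound alpha — fails on melting point high, burns with sooty flame, soluble in ether (predicts melting point low, not melting point high)
(E) compound delta — accounts for every observation (melting point high via positive iodoform → melting point high)
(E) alone accounts for all the evidence.

E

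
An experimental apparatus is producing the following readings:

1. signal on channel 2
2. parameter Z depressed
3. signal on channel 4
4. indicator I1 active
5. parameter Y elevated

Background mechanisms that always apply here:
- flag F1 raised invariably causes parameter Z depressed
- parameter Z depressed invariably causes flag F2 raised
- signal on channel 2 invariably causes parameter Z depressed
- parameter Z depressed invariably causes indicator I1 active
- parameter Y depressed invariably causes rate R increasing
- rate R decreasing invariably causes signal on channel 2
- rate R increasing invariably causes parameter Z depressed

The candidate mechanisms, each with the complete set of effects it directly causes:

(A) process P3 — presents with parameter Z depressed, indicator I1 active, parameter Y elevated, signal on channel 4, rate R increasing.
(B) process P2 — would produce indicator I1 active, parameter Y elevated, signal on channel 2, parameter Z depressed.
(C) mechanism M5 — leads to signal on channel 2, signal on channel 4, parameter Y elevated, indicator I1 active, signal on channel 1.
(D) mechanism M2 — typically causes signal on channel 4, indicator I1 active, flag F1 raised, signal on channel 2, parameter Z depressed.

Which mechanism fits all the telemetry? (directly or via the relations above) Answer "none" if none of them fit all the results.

C

For each candidate, compare predicted effects to what was observed:
(A) process P3 — does not account for signal on channel 2
(B) process P2 — signal on channel 2 +; parameter Z depressed +; signal on channel 4 -; indicator I1 active +; parameter Y elevated +
(C) mechanism M5 — signal on channel 2 +; parameter Z depressed + (via signal on channel 2 → parameter Z depressed); signal on channel 4 +; indicator I1 active +; parameter Y elevated +
(D) mechanism M2 — does not account for parameter Y elevated
(C) is the only candidate with no mismatches.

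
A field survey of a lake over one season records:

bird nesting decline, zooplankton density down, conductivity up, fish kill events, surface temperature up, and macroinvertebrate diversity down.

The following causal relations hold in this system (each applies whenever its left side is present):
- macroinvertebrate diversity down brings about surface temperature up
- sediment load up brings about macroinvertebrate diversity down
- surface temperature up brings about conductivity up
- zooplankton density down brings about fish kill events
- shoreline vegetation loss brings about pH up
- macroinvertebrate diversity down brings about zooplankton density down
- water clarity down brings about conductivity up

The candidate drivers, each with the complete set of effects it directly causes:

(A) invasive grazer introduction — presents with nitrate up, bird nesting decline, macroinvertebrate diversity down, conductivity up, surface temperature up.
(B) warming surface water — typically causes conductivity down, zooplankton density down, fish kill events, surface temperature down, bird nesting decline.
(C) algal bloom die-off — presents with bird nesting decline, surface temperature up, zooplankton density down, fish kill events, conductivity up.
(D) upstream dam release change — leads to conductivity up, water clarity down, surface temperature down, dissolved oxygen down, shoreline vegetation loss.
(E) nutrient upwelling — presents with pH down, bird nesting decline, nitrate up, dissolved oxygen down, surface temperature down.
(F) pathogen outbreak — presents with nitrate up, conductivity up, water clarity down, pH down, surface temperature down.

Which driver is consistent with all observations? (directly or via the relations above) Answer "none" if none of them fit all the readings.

For each candidate, compare predicted effects to what was observed:
(A) invasive grazer introduction — accounts for every observation (zooplankton density down by macroinvertebrate diversity down → zooplankton density down)
(B) warming surface water — fails on conductivity up, surface temperature up, macroinvertebrate diversity down (predicts conductivity down, not conductivity up; predicts surface temperature down, not surface temperature up)
(C) algal bloom die-off — does not account for macroinvertebrate diversity down
(D) upstream dam release change — fails on bird nesting decline, zooplankton density down, fish kill events, surface temperature up, macroinvertebrate diversity down (predicts surface temperature down, not surface temperature up)
(E) nutrient upwelling — fails on zooplankton density down, conductivity up, fish kill events, surface temperature up, macroinvertebrate diversity down (predicts surface temperature down, not surface temperature up)
(F) pathogen outbreak — bird nesting decline miss; zooplankton density down miss; conductivity up match; fish kill events miss; surface temperature up miss; macroinvertebrate diversity down miss
Only (A) is consistent with every observation.

A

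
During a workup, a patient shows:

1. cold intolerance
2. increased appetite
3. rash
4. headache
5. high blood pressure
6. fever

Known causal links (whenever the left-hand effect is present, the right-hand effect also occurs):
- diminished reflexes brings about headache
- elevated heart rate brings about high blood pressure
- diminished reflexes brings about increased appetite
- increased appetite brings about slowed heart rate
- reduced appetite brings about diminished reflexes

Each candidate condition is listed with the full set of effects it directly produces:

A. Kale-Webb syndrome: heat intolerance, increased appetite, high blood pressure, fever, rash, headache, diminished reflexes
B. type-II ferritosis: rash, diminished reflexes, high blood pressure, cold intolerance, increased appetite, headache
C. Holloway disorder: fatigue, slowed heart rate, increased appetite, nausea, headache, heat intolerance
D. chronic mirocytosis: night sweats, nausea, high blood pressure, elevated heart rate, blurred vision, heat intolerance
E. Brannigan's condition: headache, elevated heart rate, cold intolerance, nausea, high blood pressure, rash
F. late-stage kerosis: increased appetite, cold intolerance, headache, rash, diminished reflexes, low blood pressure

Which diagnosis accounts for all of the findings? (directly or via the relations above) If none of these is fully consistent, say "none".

none

Per-candidate check:
(A) Kale-Webb syndrome — cold intolerance ✗; increased appetite ✓; rash ✓; headache ✓; high blood pressure ✓; fever ✓
(B) type-II ferritosis — does not account for fever
(C) Holloway disorder — cold intolerance ✗; increased appetite ✓; rash ✗; headache ✓; high blood pressure ✗; fever ✗
(D) chronic mirocytosis — fails on cold intolerance, increased appetite, rash, headache, fever (predicts heat intolerance, not cold intolerance)
(E) Brannigan's condition — does not account for increased appetite, fever
(F) late-stage kerosis — cold intolerance ✓; increased appetite ✓; rash ✓; headache ✓; high blood pressure ✗; fever ✗
None of the listed candidates fits everything.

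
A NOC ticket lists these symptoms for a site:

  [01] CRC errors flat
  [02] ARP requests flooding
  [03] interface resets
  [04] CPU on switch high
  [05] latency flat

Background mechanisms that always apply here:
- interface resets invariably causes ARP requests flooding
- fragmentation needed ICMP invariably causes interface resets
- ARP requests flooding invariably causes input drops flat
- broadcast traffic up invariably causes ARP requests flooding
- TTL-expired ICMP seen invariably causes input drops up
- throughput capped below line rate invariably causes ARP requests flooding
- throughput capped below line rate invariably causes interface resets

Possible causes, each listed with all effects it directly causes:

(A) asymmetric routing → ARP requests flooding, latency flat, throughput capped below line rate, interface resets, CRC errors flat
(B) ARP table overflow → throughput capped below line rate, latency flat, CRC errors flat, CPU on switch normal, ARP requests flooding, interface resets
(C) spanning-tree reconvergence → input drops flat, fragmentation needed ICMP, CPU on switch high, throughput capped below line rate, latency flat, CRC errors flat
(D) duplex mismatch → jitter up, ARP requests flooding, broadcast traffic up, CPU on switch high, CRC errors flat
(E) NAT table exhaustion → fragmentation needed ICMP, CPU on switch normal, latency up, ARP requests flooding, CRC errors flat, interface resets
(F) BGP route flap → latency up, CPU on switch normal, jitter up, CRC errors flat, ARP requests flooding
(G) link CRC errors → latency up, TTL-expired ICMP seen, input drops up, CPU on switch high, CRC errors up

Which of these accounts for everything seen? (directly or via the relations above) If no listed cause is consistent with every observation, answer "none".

C

For each candidate, compare predicted effects to what was observed:
(A) asymmetric routing — CRC errors flat match; ARP requests flooding match; interface resets match; CPU on switch high miss; latency flat match
(B) ARP table overflow — CRC errors flat match; ARP requests flooding match; interface resets match; CPU on switch high miss; latency flat match
(C) spanning-tree reconvergence — CRC errors flat match; ARP requests flooding match (by throughput capped below line rate → ARP requests flooding); interface resets match (by throughput capped below line rate → interface resets); CPU on switch high match; latency flat match
(D) duplex mismatch — CRC errors flat match; ARP requests flooding match; interface resets miss; CPU on switch high match; latency flat miss
(E) NAT table exhaustion — fails on CPU on switch high, latency flat (predicts CPU on switch normal, not CPU on switch high; predicts latency up, not latency flat)
(F) BGP route flap — fails on interface resets, CPU on switch high, latency flat (predicts CPU on switch normal, not CPU on switch high; predicts latency up, not latency flat)
(G) link CRC errors — CRC errors flat miss; ARP requests flooding miss; interface resets miss; CPU on switch high match; latency flat miss
(C) is the only candidate with no mismatches.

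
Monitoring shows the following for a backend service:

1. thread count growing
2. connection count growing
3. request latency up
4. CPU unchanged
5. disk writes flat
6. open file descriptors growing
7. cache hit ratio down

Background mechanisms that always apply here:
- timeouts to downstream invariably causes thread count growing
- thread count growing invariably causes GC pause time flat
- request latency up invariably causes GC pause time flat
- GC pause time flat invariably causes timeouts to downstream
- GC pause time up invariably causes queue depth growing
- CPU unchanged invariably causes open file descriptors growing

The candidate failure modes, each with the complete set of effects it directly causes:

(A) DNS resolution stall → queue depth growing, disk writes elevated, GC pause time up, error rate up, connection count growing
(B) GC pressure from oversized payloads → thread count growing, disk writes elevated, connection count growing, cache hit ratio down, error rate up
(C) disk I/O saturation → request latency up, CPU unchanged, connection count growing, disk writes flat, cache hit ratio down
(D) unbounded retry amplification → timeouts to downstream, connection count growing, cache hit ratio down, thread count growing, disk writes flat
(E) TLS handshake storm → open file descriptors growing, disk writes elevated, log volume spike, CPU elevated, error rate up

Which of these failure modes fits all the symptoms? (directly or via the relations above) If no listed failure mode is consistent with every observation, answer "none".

Testing each hypothesis:
(A) DNS resolution stall — thread count growing NO; connection count growing yes; request latency up NO; CPU unchanged NO; disk writes flat NO; open file descriptors growing NO; cache hit ratio down NO
(B) GC pressure from oversized payloads — fails on request latency up, CPU unchanged, disk writes flat, open file descriptors growing (predicts disk writes elevated, not disk writes flat)
(C) disk I/O saturation — thread count growing yes (by request latency up → GC pause time flat → timeouts to downstream → thread count growing); connection count growing yes; request latency up yes; CPU unchanged yes; disk writes flat yes; open file descriptors growing yes (by CPU unchanged → open file descriptors growing); cache hit ratio down yes
(D) unbounded retry amplification — does not account for request latency up, CPU unchanged, open file descriptors growing
(E) TLS handshake storm — fails on thread count growing, connection count growing, request latency up, CPU unchanged, disk writes flat, cache hit ratio down (predicts CPU elevated, not CPU unchanged; predicts disk writes elevated, not disk writes flat)
(C) alone accounts for all the evidence.

C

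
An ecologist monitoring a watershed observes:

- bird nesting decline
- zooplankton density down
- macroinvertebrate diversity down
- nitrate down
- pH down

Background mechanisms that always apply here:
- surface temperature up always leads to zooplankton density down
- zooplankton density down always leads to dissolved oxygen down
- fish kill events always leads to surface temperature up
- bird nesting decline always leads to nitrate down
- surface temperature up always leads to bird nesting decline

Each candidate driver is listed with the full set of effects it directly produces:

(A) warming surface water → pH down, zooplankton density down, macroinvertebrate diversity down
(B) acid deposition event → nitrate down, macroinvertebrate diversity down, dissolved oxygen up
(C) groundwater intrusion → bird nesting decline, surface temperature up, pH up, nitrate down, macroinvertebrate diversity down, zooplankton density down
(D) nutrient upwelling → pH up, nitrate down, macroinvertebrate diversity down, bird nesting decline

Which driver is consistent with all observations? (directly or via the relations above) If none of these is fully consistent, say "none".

none

Checking each candidate against the observations:
(A) warming surface water — does not account for bird nesting decline, nitrate down
(B) acid deposition event — does not account for bird nesting decline, zooplankton density down, pH down
(C) groundwater intrusion — bird nesting decline match; zooplankton density down match; macroinvertebrate diversity down match; nitrate down match; pH down miss
(D) nutrient upwelling — fails on zooplankton density down, pH down (predicts pH up, not pH down)
No candidate is consistent with all observations.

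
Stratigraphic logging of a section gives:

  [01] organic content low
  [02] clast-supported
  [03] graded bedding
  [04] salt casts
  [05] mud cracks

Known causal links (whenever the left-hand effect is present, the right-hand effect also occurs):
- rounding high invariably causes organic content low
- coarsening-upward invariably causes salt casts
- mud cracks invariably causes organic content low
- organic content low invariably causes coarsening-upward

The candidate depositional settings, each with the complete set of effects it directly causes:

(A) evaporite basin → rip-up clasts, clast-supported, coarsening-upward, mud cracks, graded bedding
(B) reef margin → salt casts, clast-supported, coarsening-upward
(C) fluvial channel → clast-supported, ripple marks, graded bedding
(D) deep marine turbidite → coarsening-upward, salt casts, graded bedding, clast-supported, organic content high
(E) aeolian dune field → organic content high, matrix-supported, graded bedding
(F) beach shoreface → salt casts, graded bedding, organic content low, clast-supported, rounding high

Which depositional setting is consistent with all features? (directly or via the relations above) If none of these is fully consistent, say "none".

A

Checking each candidate against the observations:
(A) evaporite basin — accounts for every observation (organic content low via mud cracks → organic content low)
(B) reef margin — organic content low NO; clast-supported yes; graded bedding NO; salt casts yes; mud cracks NO
(C) fluvial channel — does not account for organic content low, salt casts, mud cracks
(D) deep marine turbidite — organic content low NO; clast-supported yes; graded bedding yes; salt casts yes; mud cracks NO
(E) aeolian dune field — fails on organic content low, clast-supported, salt casts, mud cracks (predicts organic content high, not organic content low; predicts matrix-supported, not clast-supported)
(F) beach shoreface — organic content low yes; clast-supported yes; graded bedding yes; salt casts yes; mud cracks NO
(A) alone accounts for all the evidence.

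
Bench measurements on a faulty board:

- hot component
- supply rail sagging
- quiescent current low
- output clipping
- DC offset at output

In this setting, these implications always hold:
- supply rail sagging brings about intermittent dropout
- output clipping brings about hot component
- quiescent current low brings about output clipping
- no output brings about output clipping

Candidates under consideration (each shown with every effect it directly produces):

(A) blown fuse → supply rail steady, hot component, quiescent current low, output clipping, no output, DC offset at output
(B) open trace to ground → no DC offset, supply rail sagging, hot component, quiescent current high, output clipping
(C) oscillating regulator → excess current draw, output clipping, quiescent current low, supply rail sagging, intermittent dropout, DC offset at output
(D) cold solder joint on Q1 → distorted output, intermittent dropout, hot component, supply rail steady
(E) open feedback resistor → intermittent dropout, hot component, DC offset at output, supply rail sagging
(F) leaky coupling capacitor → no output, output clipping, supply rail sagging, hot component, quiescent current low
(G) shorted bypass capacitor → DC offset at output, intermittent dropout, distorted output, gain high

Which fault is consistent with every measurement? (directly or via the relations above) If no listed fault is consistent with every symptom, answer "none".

C

Testing each hypothesis:
(A) blown fuse — hot component yes; supply rail sagging NO; quiescent current low yes; output clipping yes; DC offset at output yes
(B) open trace to ground — hot component yes; supply rail sagging yes; quiescent current low NO; output clipping yes; DC offset at output NO
(C) oscillating regulator — accounts for every observation (hot component through output clipping → hot component)
(D) cold solder joint on Q1 — hot component yes; supply rail sagging NO; quiescent current low NO; output clipping NO; DC offset at output NO
(E) open feedback resistor — hot component yes; supply rail sagging yes; quiescent current low NO; output clipping NO; DC offset at output yes
(F) leaky coupling capacitor — hot component yes; supply rail sagging yes; quiescent current low yes; output clipping yes; DC offset at output NO
(G) shorted bypass capacitor — hot component NO; supply rail sagging NO; quiescent current low NO; output clipping NO; DC offset at output yes
(C) is the only candidate with no mismatches.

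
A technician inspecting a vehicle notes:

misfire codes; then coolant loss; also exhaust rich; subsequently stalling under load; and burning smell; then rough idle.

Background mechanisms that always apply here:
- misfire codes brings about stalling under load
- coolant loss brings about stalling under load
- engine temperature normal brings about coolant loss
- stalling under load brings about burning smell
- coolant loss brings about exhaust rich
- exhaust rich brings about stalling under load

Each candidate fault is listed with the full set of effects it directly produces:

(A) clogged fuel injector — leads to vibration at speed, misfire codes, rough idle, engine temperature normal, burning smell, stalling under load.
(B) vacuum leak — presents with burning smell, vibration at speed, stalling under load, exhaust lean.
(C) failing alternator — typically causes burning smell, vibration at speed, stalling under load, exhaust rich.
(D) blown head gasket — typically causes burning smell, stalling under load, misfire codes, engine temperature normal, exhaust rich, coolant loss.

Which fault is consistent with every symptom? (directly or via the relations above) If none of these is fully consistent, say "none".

Per-candidate check:
(A) clogged fuel injector — accounts for every observation (coolant loss by engine temperature normal → coolant loss)
(B) vacuum leak — misfire codes ✗; coolant loss ✗; exhaust rich ✗; stalling under load ✓; burning smell ✓; rough idle ✗
(C) failing alternator — misfire codes ✗; coolant loss ✗; exhaust rich ✓; stalling under load ✓; burning smell ✓; rough idle ✗
(D) blown head gasket — misfire codes ✓; coolant loss ✓; exhaust rich ✓; stalling under load ✓; burning smell ✓; rough idle ✗
(A) is the only candidate with no mismatches.

A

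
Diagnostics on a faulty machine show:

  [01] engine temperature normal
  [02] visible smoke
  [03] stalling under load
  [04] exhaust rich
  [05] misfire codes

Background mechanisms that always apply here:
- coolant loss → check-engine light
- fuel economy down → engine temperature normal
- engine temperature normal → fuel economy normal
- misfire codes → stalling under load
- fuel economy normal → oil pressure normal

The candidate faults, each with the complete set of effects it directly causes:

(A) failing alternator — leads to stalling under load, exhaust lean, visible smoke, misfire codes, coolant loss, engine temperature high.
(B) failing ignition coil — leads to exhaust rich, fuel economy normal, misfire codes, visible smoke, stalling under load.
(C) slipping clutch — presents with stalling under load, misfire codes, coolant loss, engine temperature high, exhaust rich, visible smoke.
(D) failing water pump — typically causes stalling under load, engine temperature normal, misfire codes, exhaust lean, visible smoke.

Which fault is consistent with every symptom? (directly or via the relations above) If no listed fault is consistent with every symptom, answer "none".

Per-candidate check:
(A) failing alternator — engine temperature normal -; visible smoke +; stalling under load +; exhaust rich -; misfire codes +
(B) failing ignition coil — engine temperature normal -; visible smoke +; stalling under load +; exhaust rich +; misfire codes +
(C) slipping clutch — fails on engine temperature normal (predicts engine temperature high, not engine temperature normal)
(D) failing water pump — engine temperature normal +; visible smoke +; stalling under load +; exhaust rich -; misfire codes +
No candidate is consistent with all observations.

none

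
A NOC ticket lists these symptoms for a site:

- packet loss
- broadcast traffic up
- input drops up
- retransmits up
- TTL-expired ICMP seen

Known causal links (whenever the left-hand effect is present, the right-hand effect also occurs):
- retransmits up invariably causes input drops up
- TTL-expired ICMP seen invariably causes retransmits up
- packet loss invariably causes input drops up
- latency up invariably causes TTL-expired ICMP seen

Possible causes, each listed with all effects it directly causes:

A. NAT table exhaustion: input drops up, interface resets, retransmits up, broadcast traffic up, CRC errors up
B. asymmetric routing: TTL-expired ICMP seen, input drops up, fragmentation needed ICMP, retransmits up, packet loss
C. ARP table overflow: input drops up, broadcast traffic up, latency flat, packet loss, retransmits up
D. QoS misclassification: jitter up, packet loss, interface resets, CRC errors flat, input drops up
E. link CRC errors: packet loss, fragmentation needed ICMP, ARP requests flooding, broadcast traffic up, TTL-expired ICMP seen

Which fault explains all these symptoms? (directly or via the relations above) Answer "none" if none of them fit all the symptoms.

E

Per-candidate check:
(A) NAT table exhaustion — packet loss ✗; broadcast traffic up ✓; input drops up ✓; retransmits up ✓; TTL-expired ICMP seen ✗
(B) asymmetric routing — does not account for broadcast traffic up
(C) ARP table overflow — does not account for TTL-expired ICMP seen
(D) QoS misclassification — packet loss ✓; broadcast traffic up ✗; input drops up ✓; retransmits up ✗; TTL-expired ICMP seen ✗
(E) link CRC errors — packet loss ✓; broadcast traffic up ✓; input drops up ✓ (by packet loss → input drops up); retransmits up ✓ (by TTL-expired ICMP seen → retransmits up); TTL-expired ICMP seen ✓
(E) alone accounts for all the evidence.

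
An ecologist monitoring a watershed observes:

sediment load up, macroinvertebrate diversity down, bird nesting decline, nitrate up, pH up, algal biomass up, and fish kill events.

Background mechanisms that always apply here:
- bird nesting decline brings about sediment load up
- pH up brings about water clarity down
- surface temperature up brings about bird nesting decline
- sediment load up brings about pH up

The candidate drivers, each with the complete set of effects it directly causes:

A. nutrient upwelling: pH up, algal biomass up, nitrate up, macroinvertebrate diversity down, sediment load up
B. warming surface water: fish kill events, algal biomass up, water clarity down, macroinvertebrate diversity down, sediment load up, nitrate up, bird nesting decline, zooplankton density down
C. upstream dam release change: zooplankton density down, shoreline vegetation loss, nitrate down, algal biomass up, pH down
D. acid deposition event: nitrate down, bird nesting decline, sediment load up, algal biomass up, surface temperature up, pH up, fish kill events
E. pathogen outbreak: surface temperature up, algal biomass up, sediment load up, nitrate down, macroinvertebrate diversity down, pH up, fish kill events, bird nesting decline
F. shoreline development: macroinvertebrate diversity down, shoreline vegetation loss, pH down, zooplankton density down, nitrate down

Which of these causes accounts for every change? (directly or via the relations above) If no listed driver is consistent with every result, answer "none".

For each candidate, compare predicted effects to what was observed:
(A) nutrient upwelling — does not account for bird nesting decline, fish kill events
(B) warming surface water — sediment load up match; macroinvertebrate diversity down match; bird nesting decline match; nitrate up match; pH up match (by sediment load up → pH up); algal biomass up match; fish kill events match
(C) upstream dam release change — fails on sediment load up, macroinvertebrate diversity down, bird nesting decline, nitrate up, pH up, fish kill events (predicts nitrate down, not nitrate up; predicts pH down, not pH up)
(D) acid deposition event — fails on macroinvertebrate diversity down, nitrate up (predicts nitrate down, not nitrate up)
(E) pathogen outbreak — sediment load up match; macroinvertebrate diversity down match; bird nesting decline match; nitrate up miss; pH up match; algal biomass up match; fish kill events match
(F) shoreline development — fails on sediment load up, bird nesting decline, nitrate up, pH up, algal biomass up, fish kill events (predicts nitrate down, not nitrate up; predicts pH down, not pH up)
Only (B) is consistent with every observation.

B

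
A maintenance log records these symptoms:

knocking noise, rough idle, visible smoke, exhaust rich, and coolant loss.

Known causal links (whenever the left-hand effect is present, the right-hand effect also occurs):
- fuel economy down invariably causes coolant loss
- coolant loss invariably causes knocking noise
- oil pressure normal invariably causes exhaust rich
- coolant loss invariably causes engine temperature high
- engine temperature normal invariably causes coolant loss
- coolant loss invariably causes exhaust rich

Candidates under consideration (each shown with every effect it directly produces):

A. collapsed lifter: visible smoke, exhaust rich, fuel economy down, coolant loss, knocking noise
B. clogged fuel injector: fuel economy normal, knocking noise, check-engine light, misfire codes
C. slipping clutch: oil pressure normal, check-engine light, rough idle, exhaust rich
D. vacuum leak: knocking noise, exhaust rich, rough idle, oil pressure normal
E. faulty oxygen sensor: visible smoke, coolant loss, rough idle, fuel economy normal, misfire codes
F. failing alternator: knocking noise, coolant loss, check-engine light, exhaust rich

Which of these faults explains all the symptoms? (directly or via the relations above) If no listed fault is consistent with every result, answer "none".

E

Checking each candidate against the observations:
(A) collapsed lifter — knocking noise +; rough idle -; visible smoke +; exhaust rich +; coolant loss +
(B) clogged fuel injector — knocking noise +; rough idle -; visible smoke -; exhaust rich -; coolant loss -
(C) slipping clutch — knocking noise -; rough idle +; visible smoke -; exhaust rich +; coolant loss -
(D) vacuum leak — knocking noise +; rough idle +; visible smoke -; exhaust rich +; coolant loss -
(E) faulty oxygen sensor — accounts for every observation (knocking noise through coolant loss → knocking noise)
(F) failing alternator — does not account for rough idle, visible smoke
(E) is the only candidate with no mismatches.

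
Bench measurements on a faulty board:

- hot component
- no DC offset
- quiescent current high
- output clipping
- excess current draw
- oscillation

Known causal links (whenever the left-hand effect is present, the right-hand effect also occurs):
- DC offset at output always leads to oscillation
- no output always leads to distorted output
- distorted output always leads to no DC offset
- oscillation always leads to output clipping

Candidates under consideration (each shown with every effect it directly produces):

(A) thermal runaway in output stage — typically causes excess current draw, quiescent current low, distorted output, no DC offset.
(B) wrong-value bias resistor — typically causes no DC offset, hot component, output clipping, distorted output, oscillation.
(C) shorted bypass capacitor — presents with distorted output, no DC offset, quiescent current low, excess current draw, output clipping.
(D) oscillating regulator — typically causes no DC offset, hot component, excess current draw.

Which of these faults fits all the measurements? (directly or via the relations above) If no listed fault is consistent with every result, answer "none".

none

Per-candidate check:
(A) thermal runaway in output stage — hot component -; no DC offset +; quiescent current high -; output clipping -; excess current draw +; oscillation -
(B) wrong-value bias resistor — hot component +; no DC offset +; quiescent current high -; output clipping +; excess current draw -; oscillation +
(C) shorted bypass capacitor — hot component -; no DC offset +; quiescent current high -; output clipping +; excess current draw +; oscillation -
(D) oscillating regulator — does not account for quiescent current high, output clipping, oscillation
No candidate is consistent with all observations.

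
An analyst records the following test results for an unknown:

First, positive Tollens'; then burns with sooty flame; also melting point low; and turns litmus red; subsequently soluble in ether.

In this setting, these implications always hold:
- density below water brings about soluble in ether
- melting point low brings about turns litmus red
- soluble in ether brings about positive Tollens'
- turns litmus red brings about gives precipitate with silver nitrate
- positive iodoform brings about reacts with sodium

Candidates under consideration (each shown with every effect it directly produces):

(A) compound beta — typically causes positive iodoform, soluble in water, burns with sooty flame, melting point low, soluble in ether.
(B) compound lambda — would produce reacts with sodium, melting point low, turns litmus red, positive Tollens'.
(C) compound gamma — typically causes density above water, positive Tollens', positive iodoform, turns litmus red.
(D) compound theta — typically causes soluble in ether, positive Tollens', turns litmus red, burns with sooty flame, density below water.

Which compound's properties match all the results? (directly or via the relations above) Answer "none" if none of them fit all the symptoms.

A

Checking each candidate against the observations:
(A) compound beta — accounts for every observation (positive Tollens' via soluble in ether → positive Tollens')
(B) compound lambda — does not account for burns with sooty flame, soluble in ether
(C) compound gamma — positive Tollens' ✓; burns with sooty flame ✗; melting point low ✗; turns litmus red ✓; soluble in ether ✗
(D) compound theta — does not account for melting point low
(A) is the only candidate with no mismatches.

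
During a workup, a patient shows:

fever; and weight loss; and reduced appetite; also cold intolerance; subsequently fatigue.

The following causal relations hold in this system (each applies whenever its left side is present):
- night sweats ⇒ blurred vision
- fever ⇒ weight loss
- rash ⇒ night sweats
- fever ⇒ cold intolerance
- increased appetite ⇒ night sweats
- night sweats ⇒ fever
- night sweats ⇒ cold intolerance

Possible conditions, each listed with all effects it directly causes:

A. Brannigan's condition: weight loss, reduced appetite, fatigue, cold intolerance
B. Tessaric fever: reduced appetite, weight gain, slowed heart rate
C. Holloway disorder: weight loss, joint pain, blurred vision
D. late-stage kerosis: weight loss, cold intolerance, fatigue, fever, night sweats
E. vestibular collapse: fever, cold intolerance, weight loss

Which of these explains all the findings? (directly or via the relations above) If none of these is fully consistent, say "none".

Testing each hypothesis:
(A) Brannigan's condition — fever NO; weight loss yes; reduced appetite yes; cold intolerance yes; fatigue yes
(B) Tessaric fever — fails on fever, weight loss, cold intolerance, fatigue (predicts weight gain, not weight loss)
(C) Holloway disorder — does not account for fever, reduced appetite, cold intolerance, fatigue
(D) late-stage kerosis — does not account for reduced appetite
(E) vestibular collapse — does not account for reduced appetite, fatigue
Every candidate fails on at least one observation.

none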